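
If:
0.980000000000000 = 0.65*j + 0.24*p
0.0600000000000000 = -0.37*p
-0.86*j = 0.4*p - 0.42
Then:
No Solution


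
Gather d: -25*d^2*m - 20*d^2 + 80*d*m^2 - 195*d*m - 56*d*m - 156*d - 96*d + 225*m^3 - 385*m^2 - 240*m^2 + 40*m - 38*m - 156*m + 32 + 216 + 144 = d^2*(-25*m - 20) + d*(80*m^2 - 251*m - 252) + 225*m^3 - 625*m^2 - 154*m + 392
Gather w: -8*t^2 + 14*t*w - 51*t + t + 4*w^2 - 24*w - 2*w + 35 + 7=-8*t^2 - 50*t + 4*w^2 + w*(14*t - 26) + 42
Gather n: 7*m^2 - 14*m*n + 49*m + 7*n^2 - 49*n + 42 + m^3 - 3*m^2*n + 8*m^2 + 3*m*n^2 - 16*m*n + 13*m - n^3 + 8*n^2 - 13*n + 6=m^3 + 15*m^2 + 62*m - n^3 + n^2*(3*m + 15) + n*(-3*m^2 - 30*m - 62) + 48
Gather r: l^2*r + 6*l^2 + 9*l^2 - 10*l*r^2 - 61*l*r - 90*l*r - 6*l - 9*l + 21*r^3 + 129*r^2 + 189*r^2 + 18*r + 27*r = 15*l^2 - 15*l + 21*r^3 + r^2*(318 - 10*l) + r*(l^2 - 151*l + 45)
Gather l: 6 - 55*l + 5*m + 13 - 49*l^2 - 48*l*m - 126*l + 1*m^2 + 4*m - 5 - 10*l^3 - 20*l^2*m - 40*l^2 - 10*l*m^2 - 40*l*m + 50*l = -10*l^3 + l^2*(-20*m - 89) + l*(-10*m^2 - 88*m - 131) + m^2 + 9*m + 14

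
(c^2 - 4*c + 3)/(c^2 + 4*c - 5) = (c - 3)/(c + 5)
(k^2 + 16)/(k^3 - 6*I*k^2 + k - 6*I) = (k^2 + 16)/(k^3 - 6*I*k^2 + k - 6*I)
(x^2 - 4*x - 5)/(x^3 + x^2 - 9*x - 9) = (x - 5)/(x^2 - 9)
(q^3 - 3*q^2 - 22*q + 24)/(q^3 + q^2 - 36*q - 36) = (q^2 + 3*q - 4)/(q^2 + 7*q + 6)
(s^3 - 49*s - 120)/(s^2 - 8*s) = s + 8 + 15/s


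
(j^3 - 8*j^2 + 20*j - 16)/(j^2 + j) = (j^3 - 8*j^2 + 20*j - 16)/(j*(j + 1))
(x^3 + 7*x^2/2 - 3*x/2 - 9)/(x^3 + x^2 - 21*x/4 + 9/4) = 2*(x + 2)/(2*x - 1)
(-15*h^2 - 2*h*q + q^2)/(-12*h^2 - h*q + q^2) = (-5*h + q)/(-4*h + q)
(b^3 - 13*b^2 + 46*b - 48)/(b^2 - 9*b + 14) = (b^2 - 11*b + 24)/(b - 7)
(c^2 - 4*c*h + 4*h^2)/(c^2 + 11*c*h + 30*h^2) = (c^2 - 4*c*h + 4*h^2)/(c^2 + 11*c*h + 30*h^2)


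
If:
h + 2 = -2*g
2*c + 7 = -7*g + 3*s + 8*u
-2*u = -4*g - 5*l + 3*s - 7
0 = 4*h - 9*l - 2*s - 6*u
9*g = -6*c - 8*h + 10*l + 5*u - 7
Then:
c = 79*u/1504 - 31/1504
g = 411*u/752 - 523/752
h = -411*u/376 - 229/376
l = -40*u/47 - 20/47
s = 131/188 - 255*u/188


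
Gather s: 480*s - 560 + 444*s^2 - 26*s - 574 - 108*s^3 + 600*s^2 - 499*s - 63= -108*s^3 + 1044*s^2 - 45*s - 1197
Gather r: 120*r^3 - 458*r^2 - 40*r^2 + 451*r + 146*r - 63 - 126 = 120*r^3 - 498*r^2 + 597*r - 189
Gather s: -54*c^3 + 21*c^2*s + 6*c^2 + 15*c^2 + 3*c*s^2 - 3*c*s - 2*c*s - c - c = -54*c^3 + 21*c^2 + 3*c*s^2 - 2*c + s*(21*c^2 - 5*c)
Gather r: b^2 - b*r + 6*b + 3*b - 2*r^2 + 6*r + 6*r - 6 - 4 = b^2 + 9*b - 2*r^2 + r*(12 - b) - 10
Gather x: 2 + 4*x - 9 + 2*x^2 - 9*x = 2*x^2 - 5*x - 7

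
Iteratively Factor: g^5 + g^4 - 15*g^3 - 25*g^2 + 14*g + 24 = (g + 2)*(g^4 - g^3 - 13*g^2 + g + 12) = (g - 4)*(g + 2)*(g^3 + 3*g^2 - g - 3) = (g - 4)*(g + 2)*(g + 3)*(g^2 - 1) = (g - 4)*(g + 1)*(g + 2)*(g + 3)*(g - 1)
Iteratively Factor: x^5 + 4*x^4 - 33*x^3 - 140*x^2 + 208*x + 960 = (x + 4)*(x^4 - 33*x^2 - 8*x + 240) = (x + 4)^2*(x^3 - 4*x^2 - 17*x + 60) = (x - 5)*(x + 4)^2*(x^2 + x - 12) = (x - 5)*(x + 4)^3*(x - 3)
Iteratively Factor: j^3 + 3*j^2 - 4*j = (j)*(j^2 + 3*j - 4) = j*(j + 4)*(j - 1)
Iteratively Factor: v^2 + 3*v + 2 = (v + 1)*(v + 2)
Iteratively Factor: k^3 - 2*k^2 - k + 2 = (k - 2)*(k^2 - 1) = (k - 2)*(k - 1)*(k + 1)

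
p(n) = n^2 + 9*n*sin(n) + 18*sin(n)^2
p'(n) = 9*n*cos(n) + 2*n + 36*sin(n)*cos(n) + 9*sin(n)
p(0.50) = 6.54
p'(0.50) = 24.41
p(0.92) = 18.83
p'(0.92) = 31.37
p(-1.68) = 35.64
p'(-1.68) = -6.76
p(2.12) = 33.86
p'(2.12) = -14.07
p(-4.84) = -2.07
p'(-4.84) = -1.75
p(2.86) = 16.72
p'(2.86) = -26.12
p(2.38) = 29.02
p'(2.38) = -22.51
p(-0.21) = 1.22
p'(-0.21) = -11.48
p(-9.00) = 117.44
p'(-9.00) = 65.61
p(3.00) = 13.17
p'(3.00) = -24.49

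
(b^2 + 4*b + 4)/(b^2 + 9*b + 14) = (b + 2)/(b + 7)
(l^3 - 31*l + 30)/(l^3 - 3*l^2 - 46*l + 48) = (l - 5)/(l - 8)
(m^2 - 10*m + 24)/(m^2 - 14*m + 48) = (m - 4)/(m - 8)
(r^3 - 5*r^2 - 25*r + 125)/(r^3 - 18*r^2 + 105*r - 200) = (r + 5)/(r - 8)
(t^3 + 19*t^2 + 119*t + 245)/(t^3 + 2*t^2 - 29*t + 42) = (t^2 + 12*t + 35)/(t^2 - 5*t + 6)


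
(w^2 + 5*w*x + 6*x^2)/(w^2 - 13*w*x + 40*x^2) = (w^2 + 5*w*x + 6*x^2)/(w^2 - 13*w*x + 40*x^2)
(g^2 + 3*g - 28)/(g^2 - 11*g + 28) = (g + 7)/(g - 7)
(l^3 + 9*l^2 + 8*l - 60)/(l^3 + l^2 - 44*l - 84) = (l^2 + 3*l - 10)/(l^2 - 5*l - 14)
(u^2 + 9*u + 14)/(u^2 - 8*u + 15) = (u^2 + 9*u + 14)/(u^2 - 8*u + 15)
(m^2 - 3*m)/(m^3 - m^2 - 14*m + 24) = m/(m^2 + 2*m - 8)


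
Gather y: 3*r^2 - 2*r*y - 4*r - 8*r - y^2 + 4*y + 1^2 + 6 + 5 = 3*r^2 - 12*r - y^2 + y*(4 - 2*r) + 12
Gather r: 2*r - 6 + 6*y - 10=2*r + 6*y - 16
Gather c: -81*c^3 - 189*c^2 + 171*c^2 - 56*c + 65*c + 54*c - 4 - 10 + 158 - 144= -81*c^3 - 18*c^2 + 63*c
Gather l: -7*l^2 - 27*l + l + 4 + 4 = -7*l^2 - 26*l + 8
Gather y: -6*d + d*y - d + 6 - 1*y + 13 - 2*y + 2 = -7*d + y*(d - 3) + 21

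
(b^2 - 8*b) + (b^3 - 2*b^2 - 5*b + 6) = b^3 - b^2 - 13*b + 6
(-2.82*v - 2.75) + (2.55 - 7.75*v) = -10.57*v - 0.2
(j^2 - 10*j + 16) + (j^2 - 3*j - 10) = 2*j^2 - 13*j + 6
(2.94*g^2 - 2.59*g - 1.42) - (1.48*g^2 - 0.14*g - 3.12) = 1.46*g^2 - 2.45*g + 1.7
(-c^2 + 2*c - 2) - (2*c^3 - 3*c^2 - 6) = -2*c^3 + 2*c^2 + 2*c + 4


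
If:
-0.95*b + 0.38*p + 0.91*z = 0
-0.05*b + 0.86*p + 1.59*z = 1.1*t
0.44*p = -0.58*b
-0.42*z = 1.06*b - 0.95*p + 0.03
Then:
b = -0.01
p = 0.01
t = -0.01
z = -0.02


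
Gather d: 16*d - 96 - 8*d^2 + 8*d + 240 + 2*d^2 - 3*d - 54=-6*d^2 + 21*d + 90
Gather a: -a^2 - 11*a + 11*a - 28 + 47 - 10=9 - a^2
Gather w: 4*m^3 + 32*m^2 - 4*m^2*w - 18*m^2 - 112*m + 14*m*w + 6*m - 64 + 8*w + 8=4*m^3 + 14*m^2 - 106*m + w*(-4*m^2 + 14*m + 8) - 56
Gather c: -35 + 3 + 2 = -30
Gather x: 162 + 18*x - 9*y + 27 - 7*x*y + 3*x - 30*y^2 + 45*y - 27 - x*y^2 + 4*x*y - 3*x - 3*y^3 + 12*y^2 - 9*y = x*(-y^2 - 3*y + 18) - 3*y^3 - 18*y^2 + 27*y + 162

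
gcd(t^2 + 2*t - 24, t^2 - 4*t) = t - 4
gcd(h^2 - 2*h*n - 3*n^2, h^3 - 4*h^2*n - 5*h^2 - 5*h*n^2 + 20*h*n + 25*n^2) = h + n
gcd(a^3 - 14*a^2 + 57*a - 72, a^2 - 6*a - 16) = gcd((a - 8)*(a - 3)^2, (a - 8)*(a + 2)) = a - 8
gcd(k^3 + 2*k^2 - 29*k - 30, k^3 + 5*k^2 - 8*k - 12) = k^2 + 7*k + 6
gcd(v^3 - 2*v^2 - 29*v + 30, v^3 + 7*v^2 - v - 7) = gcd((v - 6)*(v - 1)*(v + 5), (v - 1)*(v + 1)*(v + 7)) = v - 1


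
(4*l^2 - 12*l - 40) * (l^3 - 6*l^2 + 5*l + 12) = 4*l^5 - 36*l^4 + 52*l^3 + 228*l^2 - 344*l - 480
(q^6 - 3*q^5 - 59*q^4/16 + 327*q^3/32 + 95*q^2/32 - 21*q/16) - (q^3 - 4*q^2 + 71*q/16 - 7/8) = q^6 - 3*q^5 - 59*q^4/16 + 295*q^3/32 + 223*q^2/32 - 23*q/4 + 7/8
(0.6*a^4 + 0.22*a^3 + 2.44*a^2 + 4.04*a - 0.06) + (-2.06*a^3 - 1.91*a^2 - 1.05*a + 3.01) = 0.6*a^4 - 1.84*a^3 + 0.53*a^2 + 2.99*a + 2.95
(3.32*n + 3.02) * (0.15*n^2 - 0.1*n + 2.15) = 0.498*n^3 + 0.121*n^2 + 6.836*n + 6.493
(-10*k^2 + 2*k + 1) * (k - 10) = -10*k^3 + 102*k^2 - 19*k - 10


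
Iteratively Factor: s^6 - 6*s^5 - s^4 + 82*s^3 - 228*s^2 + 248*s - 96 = (s - 2)*(s^5 - 4*s^4 - 9*s^3 + 64*s^2 - 100*s + 48) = (s - 2)^2*(s^4 - 2*s^3 - 13*s^2 + 38*s - 24) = (s - 2)^2*(s - 1)*(s^3 - s^2 - 14*s + 24) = (s - 3)*(s - 2)^2*(s - 1)*(s^2 + 2*s - 8) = (s - 3)*(s - 2)^3*(s - 1)*(s + 4)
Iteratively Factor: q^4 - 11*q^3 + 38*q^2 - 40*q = (q - 4)*(q^3 - 7*q^2 + 10*q) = (q - 5)*(q - 4)*(q^2 - 2*q) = q*(q - 5)*(q - 4)*(q - 2)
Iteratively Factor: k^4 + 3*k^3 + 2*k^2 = (k + 2)*(k^3 + k^2) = (k + 1)*(k + 2)*(k^2) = k*(k + 1)*(k + 2)*(k)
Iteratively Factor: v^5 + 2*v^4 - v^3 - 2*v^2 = (v)*(v^4 + 2*v^3 - v^2 - 2*v) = v*(v - 1)*(v^3 + 3*v^2 + 2*v) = v*(v - 1)*(v + 2)*(v^2 + v) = v*(v - 1)*(v + 1)*(v + 2)*(v)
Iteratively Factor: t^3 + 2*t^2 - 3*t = (t)*(t^2 + 2*t - 3) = t*(t + 3)*(t - 1)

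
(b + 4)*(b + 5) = b^2 + 9*b + 20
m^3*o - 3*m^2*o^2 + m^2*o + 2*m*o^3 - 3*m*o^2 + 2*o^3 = (m - 2*o)*(m - o)*(m*o + o)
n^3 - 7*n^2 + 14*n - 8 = (n - 4)*(n - 2)*(n - 1)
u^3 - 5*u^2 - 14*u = u*(u - 7)*(u + 2)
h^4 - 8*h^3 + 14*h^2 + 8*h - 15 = (h - 5)*(h - 3)*(h - 1)*(h + 1)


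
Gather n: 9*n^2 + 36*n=9*n^2 + 36*n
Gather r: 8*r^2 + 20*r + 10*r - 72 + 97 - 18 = 8*r^2 + 30*r + 7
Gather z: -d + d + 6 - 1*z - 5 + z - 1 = 0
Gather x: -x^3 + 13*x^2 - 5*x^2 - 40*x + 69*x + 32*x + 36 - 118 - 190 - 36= -x^3 + 8*x^2 + 61*x - 308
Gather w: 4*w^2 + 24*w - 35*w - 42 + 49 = 4*w^2 - 11*w + 7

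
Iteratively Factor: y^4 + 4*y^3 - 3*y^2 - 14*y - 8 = (y + 1)*(y^3 + 3*y^2 - 6*y - 8) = (y - 2)*(y + 1)*(y^2 + 5*y + 4) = (y - 2)*(y + 1)*(y + 4)*(y + 1)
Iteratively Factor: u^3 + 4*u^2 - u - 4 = (u + 1)*(u^2 + 3*u - 4) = (u - 1)*(u + 1)*(u + 4)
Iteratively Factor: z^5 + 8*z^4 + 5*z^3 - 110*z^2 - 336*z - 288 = (z + 4)*(z^4 + 4*z^3 - 11*z^2 - 66*z - 72) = (z + 3)*(z + 4)*(z^3 + z^2 - 14*z - 24) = (z - 4)*(z + 3)*(z + 4)*(z^2 + 5*z + 6) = (z - 4)*(z + 2)*(z + 3)*(z + 4)*(z + 3)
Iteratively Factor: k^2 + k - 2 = (k - 1)*(k + 2)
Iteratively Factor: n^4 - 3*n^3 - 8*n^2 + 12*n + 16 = (n - 4)*(n^3 + n^2 - 4*n - 4) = (n - 4)*(n + 2)*(n^2 - n - 2) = (n - 4)*(n - 2)*(n + 2)*(n + 1)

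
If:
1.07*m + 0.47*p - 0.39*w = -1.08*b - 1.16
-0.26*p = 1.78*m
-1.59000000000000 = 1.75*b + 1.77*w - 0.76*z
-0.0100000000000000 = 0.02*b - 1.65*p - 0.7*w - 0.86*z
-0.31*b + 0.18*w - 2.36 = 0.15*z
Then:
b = -3.59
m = -0.92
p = 6.29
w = -1.90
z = -10.60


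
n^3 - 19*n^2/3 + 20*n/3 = n*(n - 5)*(n - 4/3)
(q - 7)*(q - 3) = q^2 - 10*q + 21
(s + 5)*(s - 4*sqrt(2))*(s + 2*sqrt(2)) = s^3 - 2*sqrt(2)*s^2 + 5*s^2 - 16*s - 10*sqrt(2)*s - 80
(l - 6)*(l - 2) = l^2 - 8*l + 12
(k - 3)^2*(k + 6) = k^3 - 27*k + 54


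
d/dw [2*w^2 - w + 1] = 4*w - 1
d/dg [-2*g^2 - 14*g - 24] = -4*g - 14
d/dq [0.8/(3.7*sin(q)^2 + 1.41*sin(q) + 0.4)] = -(5.92*sin(q) + 1.128)*cos(q)/(3.7*sin(q)^2 + 1.41*sin(q) + 0.4)^2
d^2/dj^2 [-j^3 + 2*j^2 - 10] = 4 - 6*j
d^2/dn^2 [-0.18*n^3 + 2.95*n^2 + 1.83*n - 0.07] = 5.9 - 1.08*n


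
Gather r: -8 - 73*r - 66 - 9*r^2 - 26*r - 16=-9*r^2 - 99*r - 90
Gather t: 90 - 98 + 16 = 8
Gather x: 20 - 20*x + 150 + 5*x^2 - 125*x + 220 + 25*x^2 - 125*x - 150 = 30*x^2 - 270*x + 240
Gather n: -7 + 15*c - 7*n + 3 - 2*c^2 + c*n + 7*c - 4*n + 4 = -2*c^2 + 22*c + n*(c - 11)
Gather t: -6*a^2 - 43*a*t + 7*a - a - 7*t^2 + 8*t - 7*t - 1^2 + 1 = -6*a^2 + 6*a - 7*t^2 + t*(1 - 43*a)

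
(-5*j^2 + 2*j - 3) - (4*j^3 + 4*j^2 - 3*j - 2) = -4*j^3 - 9*j^2 + 5*j - 1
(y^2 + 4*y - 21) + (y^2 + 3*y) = 2*y^2 + 7*y - 21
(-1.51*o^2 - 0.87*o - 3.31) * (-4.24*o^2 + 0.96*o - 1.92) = 6.4024*o^4 + 2.2392*o^3 + 16.0984*o^2 - 1.5072*o + 6.3552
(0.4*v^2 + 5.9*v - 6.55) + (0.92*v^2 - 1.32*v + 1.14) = 1.32*v^2 + 4.58*v - 5.41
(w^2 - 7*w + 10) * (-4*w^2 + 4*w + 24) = -4*w^4 + 32*w^3 - 44*w^2 - 128*w + 240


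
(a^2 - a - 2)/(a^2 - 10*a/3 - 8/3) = 3*(-a^2 + a + 2)/(-3*a^2 + 10*a + 8)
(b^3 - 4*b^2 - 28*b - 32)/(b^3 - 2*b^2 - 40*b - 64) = (b + 2)/(b + 4)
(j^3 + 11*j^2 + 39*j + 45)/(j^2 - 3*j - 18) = (j^2 + 8*j + 15)/(j - 6)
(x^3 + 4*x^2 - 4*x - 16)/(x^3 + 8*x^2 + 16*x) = (x^2 - 4)/(x*(x + 4))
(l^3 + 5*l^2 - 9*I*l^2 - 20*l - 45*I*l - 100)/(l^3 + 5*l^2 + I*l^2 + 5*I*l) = (l^2 - 9*I*l - 20)/(l*(l + I))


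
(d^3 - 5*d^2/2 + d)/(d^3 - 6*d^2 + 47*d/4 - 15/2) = 2*d*(2*d - 1)/(4*d^2 - 16*d + 15)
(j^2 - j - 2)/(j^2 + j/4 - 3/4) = 4*(j - 2)/(4*j - 3)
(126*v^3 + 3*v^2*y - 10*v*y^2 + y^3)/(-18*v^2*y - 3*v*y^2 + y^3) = (-7*v + y)/y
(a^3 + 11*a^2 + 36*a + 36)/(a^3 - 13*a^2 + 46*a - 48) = (a^3 + 11*a^2 + 36*a + 36)/(a^3 - 13*a^2 + 46*a - 48)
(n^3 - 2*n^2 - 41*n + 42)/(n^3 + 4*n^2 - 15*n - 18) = (n^2 - 8*n + 7)/(n^2 - 2*n - 3)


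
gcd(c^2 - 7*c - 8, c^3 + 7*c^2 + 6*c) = c + 1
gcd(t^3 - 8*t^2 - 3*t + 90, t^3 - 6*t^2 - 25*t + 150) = t^2 - 11*t + 30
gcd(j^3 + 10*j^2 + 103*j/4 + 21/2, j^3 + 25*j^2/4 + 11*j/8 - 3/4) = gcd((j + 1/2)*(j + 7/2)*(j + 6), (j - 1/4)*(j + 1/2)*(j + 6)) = j^2 + 13*j/2 + 3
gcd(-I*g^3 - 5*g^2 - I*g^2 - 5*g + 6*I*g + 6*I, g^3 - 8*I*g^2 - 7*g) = 1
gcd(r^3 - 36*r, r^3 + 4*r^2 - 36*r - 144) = r^2 - 36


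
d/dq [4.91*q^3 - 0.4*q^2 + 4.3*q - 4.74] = 14.73*q^2 - 0.8*q + 4.3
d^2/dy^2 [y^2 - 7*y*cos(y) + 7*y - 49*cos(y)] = 7*y*cos(y) + 14*sin(y) + 49*cos(y) + 2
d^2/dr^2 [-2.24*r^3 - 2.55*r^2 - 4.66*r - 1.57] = -13.44*r - 5.1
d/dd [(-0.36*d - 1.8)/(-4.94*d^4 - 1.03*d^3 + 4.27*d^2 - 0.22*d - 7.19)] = (-5.3352*d^4 - 36.3096*d^3 - 4.0248*d^2 + 15.372*d + 2.1924)/(24.4036*d^8 + 10.1764*d^7 - 41.1267*d^6 - 6.6226*d^5 + 89.7233*d^4 + 12.9326*d^3 - 61.3542*d^2 + 3.1636*d + 51.6961)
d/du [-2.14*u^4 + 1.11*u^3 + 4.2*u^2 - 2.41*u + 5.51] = -8.56*u^3 + 3.33*u^2 + 8.4*u - 2.41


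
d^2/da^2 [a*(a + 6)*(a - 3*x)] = 6*a - 6*x + 12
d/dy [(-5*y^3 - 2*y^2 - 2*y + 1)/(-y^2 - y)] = (5*y^4 + 10*y^3 + 2*y + 1)/(y^2*(y^2 + 2*y + 1))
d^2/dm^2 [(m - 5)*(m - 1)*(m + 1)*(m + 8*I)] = 12*m^2 + m*(-30 + 48*I) - 2 - 80*I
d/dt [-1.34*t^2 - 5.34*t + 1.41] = -2.68*t - 5.34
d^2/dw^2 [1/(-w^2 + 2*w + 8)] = 2*(-w^2 + 2*w + 4*(w - 1)^2 + 8)/(-w^2 + 2*w + 8)^3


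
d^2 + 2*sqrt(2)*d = d*(d + 2*sqrt(2))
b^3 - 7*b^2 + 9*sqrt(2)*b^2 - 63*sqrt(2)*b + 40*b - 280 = (b - 7)*(b + 4*sqrt(2))*(b + 5*sqrt(2))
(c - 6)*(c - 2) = c^2 - 8*c + 12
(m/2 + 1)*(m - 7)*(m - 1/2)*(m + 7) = m^4/2 + 3*m^3/4 - 25*m^2 - 147*m/4 + 49/2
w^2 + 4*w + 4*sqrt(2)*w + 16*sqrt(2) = (w + 4)*(w + 4*sqrt(2))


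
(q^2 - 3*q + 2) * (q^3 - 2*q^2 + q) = q^5 - 5*q^4 + 9*q^3 - 7*q^2 + 2*q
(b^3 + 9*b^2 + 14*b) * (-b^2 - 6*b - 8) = -b^5 - 15*b^4 - 76*b^3 - 156*b^2 - 112*b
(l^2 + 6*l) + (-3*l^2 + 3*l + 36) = -2*l^2 + 9*l + 36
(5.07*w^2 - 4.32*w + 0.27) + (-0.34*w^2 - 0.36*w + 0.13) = 4.73*w^2 - 4.68*w + 0.4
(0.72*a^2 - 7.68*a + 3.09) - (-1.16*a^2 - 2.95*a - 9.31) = 1.88*a^2 - 4.73*a + 12.4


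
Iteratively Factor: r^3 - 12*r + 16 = (r - 2)*(r^2 + 2*r - 8) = (r - 2)^2*(r + 4)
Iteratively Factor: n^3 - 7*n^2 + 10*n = (n - 2)*(n^2 - 5*n) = n*(n - 2)*(n - 5)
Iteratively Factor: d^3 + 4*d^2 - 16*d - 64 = (d + 4)*(d^2 - 16) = (d + 4)^2*(d - 4)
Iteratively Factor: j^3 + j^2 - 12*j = (j - 3)*(j^2 + 4*j) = j*(j - 3)*(j + 4)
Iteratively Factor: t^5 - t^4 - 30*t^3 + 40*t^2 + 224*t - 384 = (t + 4)*(t^4 - 5*t^3 - 10*t^2 + 80*t - 96) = (t + 4)^2*(t^3 - 9*t^2 + 26*t - 24) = (t - 2)*(t + 4)^2*(t^2 - 7*t + 12) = (t - 3)*(t - 2)*(t + 4)^2*(t - 4)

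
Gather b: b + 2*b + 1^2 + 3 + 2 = 3*b + 6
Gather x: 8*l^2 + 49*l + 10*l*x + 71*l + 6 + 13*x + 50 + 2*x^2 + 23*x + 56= 8*l^2 + 120*l + 2*x^2 + x*(10*l + 36) + 112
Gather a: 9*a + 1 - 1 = 9*a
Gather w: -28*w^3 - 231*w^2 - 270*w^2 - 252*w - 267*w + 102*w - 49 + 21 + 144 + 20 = -28*w^3 - 501*w^2 - 417*w + 136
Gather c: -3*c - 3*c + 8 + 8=16 - 6*c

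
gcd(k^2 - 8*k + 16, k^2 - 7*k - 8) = 1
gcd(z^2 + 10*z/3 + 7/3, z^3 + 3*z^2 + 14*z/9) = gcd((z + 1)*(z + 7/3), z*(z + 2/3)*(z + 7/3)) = z + 7/3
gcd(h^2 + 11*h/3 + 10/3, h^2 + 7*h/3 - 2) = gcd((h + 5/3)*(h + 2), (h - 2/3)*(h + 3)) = 1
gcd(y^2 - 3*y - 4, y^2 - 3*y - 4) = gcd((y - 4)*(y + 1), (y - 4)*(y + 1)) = y^2 - 3*y - 4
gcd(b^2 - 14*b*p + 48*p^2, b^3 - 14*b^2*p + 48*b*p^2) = b^2 - 14*b*p + 48*p^2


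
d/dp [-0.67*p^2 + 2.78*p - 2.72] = 2.78 - 1.34*p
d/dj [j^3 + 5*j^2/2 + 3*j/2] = 3*j^2 + 5*j + 3/2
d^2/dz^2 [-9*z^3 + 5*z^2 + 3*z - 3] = 10 - 54*z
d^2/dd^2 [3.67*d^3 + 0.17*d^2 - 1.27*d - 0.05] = 22.02*d + 0.34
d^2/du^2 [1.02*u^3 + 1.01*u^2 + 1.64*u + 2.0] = 6.12*u + 2.02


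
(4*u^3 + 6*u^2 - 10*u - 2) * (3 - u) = -4*u^4 + 6*u^3 + 28*u^2 - 28*u - 6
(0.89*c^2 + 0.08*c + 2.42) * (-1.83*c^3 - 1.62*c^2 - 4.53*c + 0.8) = -1.6287*c^5 - 1.5882*c^4 - 8.5899*c^3 - 3.5708*c^2 - 10.8986*c + 1.936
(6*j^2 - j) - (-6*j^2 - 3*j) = 12*j^2 + 2*j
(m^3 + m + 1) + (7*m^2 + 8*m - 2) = m^3 + 7*m^2 + 9*m - 1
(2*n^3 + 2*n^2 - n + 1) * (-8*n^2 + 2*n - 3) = -16*n^5 - 12*n^4 + 6*n^3 - 16*n^2 + 5*n - 3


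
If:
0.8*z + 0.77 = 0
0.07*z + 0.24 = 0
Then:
No Solution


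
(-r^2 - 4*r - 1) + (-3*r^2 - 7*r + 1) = -4*r^2 - 11*r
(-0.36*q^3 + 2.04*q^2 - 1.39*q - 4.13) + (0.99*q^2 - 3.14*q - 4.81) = -0.36*q^3 + 3.03*q^2 - 4.53*q - 8.94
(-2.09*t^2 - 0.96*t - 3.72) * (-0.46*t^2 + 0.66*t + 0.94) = 0.9614*t^4 - 0.9378*t^3 - 0.887*t^2 - 3.3576*t - 3.4968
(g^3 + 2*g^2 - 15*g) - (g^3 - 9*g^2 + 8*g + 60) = 11*g^2 - 23*g - 60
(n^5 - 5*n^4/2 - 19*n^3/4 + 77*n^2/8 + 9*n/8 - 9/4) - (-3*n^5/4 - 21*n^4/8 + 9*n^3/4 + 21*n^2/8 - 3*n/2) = 7*n^5/4 + n^4/8 - 7*n^3 + 7*n^2 + 21*n/8 - 9/4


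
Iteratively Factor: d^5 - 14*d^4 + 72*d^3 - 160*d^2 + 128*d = (d - 2)*(d^4 - 12*d^3 + 48*d^2 - 64*d) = (d - 4)*(d - 2)*(d^3 - 8*d^2 + 16*d) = (d - 4)^2*(d - 2)*(d^2 - 4*d) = d*(d - 4)^2*(d - 2)*(d - 4)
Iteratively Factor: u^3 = (u)*(u^2) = u^2*(u)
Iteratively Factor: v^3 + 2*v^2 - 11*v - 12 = (v + 4)*(v^2 - 2*v - 3) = (v - 3)*(v + 4)*(v + 1)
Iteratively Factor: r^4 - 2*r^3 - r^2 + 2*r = (r + 1)*(r^3 - 3*r^2 + 2*r) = r*(r + 1)*(r^2 - 3*r + 2) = r*(r - 1)*(r + 1)*(r - 2)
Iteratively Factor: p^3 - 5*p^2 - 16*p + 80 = (p - 5)*(p^2 - 16) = (p - 5)*(p - 4)*(p + 4)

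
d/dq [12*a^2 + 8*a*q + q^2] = 8*a + 2*q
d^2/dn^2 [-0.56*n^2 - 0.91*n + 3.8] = -1.12000000000000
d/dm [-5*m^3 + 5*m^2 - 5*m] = -15*m^2 + 10*m - 5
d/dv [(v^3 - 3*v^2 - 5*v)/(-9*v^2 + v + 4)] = (-9*v^4 + 2*v^3 - 36*v^2 - 24*v - 20)/(81*v^4 - 18*v^3 - 71*v^2 + 8*v + 16)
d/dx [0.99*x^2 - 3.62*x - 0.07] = 1.98*x - 3.62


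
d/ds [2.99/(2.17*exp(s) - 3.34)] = -6.4883*exp(s)/(2.17*exp(s) - 3.34)^2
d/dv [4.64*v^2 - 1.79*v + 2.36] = 9.28*v - 1.79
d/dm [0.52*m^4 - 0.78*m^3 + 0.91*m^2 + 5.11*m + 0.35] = 2.08*m^3 - 2.34*m^2 + 1.82*m + 5.11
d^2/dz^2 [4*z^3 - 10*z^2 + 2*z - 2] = 24*z - 20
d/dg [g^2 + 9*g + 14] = 2*g + 9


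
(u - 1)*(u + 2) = u^2 + u - 2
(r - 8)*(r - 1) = r^2 - 9*r + 8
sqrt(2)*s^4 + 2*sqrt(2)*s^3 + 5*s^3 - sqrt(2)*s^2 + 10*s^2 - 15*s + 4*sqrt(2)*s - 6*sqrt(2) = (s - 1)*(s + 3)*(s + 2*sqrt(2))*(sqrt(2)*s + 1)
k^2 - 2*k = k*(k - 2)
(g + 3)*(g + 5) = g^2 + 8*g + 15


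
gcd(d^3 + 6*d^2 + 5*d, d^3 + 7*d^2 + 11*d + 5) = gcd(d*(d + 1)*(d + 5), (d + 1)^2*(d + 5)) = d^2 + 6*d + 5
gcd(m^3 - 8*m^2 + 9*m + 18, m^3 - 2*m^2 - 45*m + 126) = m^2 - 9*m + 18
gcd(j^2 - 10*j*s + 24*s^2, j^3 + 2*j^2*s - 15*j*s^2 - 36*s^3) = -j + 4*s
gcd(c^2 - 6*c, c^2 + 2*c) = c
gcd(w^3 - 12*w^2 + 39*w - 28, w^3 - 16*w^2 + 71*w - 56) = w^2 - 8*w + 7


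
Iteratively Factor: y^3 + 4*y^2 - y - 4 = (y + 4)*(y^2 - 1) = (y + 1)*(y + 4)*(y - 1)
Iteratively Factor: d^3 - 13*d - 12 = (d - 4)*(d^2 + 4*d + 3) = (d - 4)*(d + 1)*(d + 3)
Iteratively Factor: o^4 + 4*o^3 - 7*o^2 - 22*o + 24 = (o + 3)*(o^3 + o^2 - 10*o + 8) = (o - 2)*(o + 3)*(o^2 + 3*o - 4) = (o - 2)*(o + 3)*(o + 4)*(o - 1)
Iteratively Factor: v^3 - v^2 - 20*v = (v + 4)*(v^2 - 5*v) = (v - 5)*(v + 4)*(v)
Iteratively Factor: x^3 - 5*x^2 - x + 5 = (x - 5)*(x^2 - 1) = (x - 5)*(x - 1)*(x + 1)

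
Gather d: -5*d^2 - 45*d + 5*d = -5*d^2 - 40*d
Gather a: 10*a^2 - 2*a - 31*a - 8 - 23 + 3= 10*a^2 - 33*a - 28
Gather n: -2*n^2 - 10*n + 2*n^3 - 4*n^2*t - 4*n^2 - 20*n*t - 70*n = 2*n^3 + n^2*(-4*t - 6) + n*(-20*t - 80)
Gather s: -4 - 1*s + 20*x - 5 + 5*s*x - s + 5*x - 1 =s*(5*x - 2) + 25*x - 10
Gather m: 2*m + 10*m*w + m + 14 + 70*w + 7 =m*(10*w + 3) + 70*w + 21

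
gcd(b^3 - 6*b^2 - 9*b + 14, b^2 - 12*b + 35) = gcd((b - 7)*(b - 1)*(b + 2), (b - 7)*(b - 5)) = b - 7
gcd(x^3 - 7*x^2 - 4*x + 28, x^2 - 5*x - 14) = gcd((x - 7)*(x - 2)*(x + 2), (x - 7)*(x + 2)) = x^2 - 5*x - 14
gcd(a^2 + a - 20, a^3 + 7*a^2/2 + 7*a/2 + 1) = 1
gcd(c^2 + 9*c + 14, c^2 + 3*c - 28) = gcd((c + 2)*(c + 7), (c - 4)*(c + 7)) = c + 7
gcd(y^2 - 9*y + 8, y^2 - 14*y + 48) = y - 8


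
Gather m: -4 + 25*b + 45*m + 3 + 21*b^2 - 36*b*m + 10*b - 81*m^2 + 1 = 21*b^2 + 35*b - 81*m^2 + m*(45 - 36*b)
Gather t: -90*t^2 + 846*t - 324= -90*t^2 + 846*t - 324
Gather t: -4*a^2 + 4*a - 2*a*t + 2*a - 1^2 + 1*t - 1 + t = -4*a^2 + 6*a + t*(2 - 2*a) - 2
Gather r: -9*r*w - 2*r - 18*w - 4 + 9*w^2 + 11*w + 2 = r*(-9*w - 2) + 9*w^2 - 7*w - 2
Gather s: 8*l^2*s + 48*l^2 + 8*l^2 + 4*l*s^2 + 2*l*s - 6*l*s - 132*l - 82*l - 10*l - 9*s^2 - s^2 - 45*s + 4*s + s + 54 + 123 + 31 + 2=56*l^2 - 224*l + s^2*(4*l - 10) + s*(8*l^2 - 4*l - 40) + 210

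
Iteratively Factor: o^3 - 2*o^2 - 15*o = (o)*(o^2 - 2*o - 15) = o*(o + 3)*(o - 5)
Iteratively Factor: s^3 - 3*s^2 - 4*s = (s - 4)*(s^2 + s) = (s - 4)*(s + 1)*(s)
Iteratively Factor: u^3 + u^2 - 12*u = (u)*(u^2 + u - 12) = u*(u - 3)*(u + 4)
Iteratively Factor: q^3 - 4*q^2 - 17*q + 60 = (q + 4)*(q^2 - 8*q + 15) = (q - 5)*(q + 4)*(q - 3)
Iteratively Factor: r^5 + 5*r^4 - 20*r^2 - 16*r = (r + 1)*(r^4 + 4*r^3 - 4*r^2 - 16*r) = (r - 2)*(r + 1)*(r^3 + 6*r^2 + 8*r) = r*(r - 2)*(r + 1)*(r^2 + 6*r + 8) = r*(r - 2)*(r + 1)*(r + 2)*(r + 4)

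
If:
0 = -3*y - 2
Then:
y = -2/3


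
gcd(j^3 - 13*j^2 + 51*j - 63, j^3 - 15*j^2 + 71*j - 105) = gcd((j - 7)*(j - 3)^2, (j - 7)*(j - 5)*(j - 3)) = j^2 - 10*j + 21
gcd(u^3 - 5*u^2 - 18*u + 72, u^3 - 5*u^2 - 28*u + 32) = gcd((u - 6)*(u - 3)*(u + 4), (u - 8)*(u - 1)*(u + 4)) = u + 4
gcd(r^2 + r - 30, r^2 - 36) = r + 6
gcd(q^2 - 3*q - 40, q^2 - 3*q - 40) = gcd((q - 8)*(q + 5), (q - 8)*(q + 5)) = q^2 - 3*q - 40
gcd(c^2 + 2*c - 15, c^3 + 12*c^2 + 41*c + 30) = c + 5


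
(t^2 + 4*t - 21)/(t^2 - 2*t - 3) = (t + 7)/(t + 1)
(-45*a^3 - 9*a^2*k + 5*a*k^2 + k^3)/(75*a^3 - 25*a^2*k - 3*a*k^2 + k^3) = (-3*a - k)/(5*a - k)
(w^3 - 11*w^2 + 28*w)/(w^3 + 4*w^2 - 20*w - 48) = w*(w - 7)/(w^2 + 8*w + 12)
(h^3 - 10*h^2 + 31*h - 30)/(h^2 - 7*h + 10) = h - 3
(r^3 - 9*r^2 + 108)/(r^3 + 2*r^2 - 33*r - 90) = (r - 6)/(r + 5)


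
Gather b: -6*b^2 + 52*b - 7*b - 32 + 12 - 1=-6*b^2 + 45*b - 21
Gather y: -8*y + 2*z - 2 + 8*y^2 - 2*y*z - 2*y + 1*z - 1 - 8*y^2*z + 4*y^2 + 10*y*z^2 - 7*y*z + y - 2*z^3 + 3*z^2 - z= y^2*(12 - 8*z) + y*(10*z^2 - 9*z - 9) - 2*z^3 + 3*z^2 + 2*z - 3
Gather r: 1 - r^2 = 1 - r^2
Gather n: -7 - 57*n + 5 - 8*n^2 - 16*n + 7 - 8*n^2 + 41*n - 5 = -16*n^2 - 32*n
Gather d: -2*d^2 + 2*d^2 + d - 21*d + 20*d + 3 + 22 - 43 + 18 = 0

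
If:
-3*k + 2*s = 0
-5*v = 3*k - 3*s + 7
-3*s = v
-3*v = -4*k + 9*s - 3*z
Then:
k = 7/24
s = 7/16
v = -21/16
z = -7/18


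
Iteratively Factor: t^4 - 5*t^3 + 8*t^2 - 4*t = (t - 1)*(t^3 - 4*t^2 + 4*t) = (t - 2)*(t - 1)*(t^2 - 2*t) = t*(t - 2)*(t - 1)*(t - 2)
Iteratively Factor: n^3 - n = (n - 1)*(n^2 + n) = (n - 1)*(n + 1)*(n)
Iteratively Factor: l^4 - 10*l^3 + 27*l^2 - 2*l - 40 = (l - 5)*(l^3 - 5*l^2 + 2*l + 8) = (l - 5)*(l - 4)*(l^2 - l - 2) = (l - 5)*(l - 4)*(l - 2)*(l + 1)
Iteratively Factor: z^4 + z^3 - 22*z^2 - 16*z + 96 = (z + 3)*(z^3 - 2*z^2 - 16*z + 32) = (z + 3)*(z + 4)*(z^2 - 6*z + 8) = (z - 4)*(z + 3)*(z + 4)*(z - 2)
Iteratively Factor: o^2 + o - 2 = (o + 2)*(o - 1)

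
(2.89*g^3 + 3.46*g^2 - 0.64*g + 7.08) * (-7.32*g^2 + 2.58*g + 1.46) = -21.1548*g^5 - 17.871*g^4 + 17.831*g^3 - 48.4252*g^2 + 17.332*g + 10.3368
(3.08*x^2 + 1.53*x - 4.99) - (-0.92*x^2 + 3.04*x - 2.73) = 4.0*x^2 - 1.51*x - 2.26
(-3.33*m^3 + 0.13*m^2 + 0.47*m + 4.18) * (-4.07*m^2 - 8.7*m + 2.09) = 13.5531*m^5 + 28.4419*m^4 - 10.0036*m^3 - 20.8299*m^2 - 35.3837*m + 8.7362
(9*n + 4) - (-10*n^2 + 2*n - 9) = 10*n^2 + 7*n + 13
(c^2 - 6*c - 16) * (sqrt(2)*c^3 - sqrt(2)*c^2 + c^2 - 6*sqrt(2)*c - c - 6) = sqrt(2)*c^5 - 7*sqrt(2)*c^4 + c^4 - 16*sqrt(2)*c^3 - 7*c^3 - 16*c^2 + 52*sqrt(2)*c^2 + 52*c + 96*sqrt(2)*c + 96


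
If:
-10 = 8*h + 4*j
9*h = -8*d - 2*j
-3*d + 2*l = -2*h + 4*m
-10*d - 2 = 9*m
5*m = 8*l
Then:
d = 235/283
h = -93/283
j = -1043/566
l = -405/566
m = -324/283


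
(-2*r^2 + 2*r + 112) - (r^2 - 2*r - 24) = -3*r^2 + 4*r + 136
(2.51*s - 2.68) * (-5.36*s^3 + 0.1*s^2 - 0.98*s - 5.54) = -13.4536*s^4 + 14.6158*s^3 - 2.7278*s^2 - 11.279*s + 14.8472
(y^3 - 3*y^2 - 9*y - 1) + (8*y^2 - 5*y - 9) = y^3 + 5*y^2 - 14*y - 10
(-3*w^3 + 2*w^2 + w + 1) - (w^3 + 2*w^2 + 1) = -4*w^3 + w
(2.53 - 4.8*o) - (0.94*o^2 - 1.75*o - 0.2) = -0.94*o^2 - 3.05*o + 2.73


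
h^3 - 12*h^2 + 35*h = h*(h - 7)*(h - 5)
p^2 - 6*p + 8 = (p - 4)*(p - 2)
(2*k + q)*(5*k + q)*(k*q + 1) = 10*k^3*q + 7*k^2*q^2 + 10*k^2 + k*q^3 + 7*k*q + q^2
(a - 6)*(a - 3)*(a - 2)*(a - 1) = a^4 - 12*a^3 + 47*a^2 - 72*a + 36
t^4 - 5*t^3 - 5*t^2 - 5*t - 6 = (t - 6)*(t - I)*(-I*t + 1)*(I*t + I)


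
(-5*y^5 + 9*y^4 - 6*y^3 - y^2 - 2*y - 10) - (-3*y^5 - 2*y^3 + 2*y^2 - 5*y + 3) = -2*y^5 + 9*y^4 - 4*y^3 - 3*y^2 + 3*y - 13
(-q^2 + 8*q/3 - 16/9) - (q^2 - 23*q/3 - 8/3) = -2*q^2 + 31*q/3 + 8/9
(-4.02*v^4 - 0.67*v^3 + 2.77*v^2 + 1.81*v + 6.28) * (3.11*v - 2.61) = -12.5022*v^5 + 8.4085*v^4 + 10.3634*v^3 - 1.6006*v^2 + 14.8067*v - 16.3908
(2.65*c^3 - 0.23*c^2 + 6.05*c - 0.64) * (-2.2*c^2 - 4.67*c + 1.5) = -5.83*c^5 - 11.8695*c^4 - 8.2609*c^3 - 27.1905*c^2 + 12.0638*c - 0.96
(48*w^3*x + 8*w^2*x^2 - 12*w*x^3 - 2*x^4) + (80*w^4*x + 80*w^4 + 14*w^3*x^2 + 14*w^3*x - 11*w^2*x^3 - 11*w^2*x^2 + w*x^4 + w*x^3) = 80*w^4*x + 80*w^4 + 14*w^3*x^2 + 62*w^3*x - 11*w^2*x^3 - 3*w^2*x^2 + w*x^4 - 11*w*x^3 - 2*x^4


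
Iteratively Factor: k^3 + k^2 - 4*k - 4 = (k + 1)*(k^2 - 4) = (k + 1)*(k + 2)*(k - 2)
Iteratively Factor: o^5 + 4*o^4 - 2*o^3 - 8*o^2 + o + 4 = (o + 1)*(o^4 + 3*o^3 - 5*o^2 - 3*o + 4) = (o - 1)*(o + 1)*(o^3 + 4*o^2 - o - 4) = (o - 1)*(o + 1)^2*(o^2 + 3*o - 4) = (o - 1)^2*(o + 1)^2*(o + 4)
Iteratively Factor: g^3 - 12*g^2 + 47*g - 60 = (g - 5)*(g^2 - 7*g + 12) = (g - 5)*(g - 3)*(g - 4)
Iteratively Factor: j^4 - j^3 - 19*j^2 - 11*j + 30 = (j - 5)*(j^3 + 4*j^2 + j - 6) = (j - 5)*(j + 2)*(j^2 + 2*j - 3) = (j - 5)*(j - 1)*(j + 2)*(j + 3)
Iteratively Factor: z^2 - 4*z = (z - 4)*(z)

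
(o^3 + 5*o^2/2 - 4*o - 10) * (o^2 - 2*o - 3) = o^5 + o^4/2 - 12*o^3 - 19*o^2/2 + 32*o + 30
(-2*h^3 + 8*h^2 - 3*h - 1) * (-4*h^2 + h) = 8*h^5 - 34*h^4 + 20*h^3 + h^2 - h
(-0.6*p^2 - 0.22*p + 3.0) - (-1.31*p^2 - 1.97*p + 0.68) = 0.71*p^2 + 1.75*p + 2.32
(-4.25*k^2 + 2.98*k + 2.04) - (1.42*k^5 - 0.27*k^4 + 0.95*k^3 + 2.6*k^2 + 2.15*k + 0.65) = -1.42*k^5 + 0.27*k^4 - 0.95*k^3 - 6.85*k^2 + 0.83*k + 1.39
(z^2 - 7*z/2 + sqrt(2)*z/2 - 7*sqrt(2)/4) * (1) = z^2 - 7*z/2 + sqrt(2)*z/2 - 7*sqrt(2)/4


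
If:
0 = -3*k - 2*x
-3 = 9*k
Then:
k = -1/3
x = 1/2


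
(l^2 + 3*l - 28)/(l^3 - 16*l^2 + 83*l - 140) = (l + 7)/(l^2 - 12*l + 35)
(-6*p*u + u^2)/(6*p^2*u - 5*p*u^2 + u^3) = (-6*p + u)/(6*p^2 - 5*p*u + u^2)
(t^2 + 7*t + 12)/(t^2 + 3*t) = (t + 4)/t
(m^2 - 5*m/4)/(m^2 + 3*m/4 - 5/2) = m/(m + 2)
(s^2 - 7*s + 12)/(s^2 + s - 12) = (s - 4)/(s + 4)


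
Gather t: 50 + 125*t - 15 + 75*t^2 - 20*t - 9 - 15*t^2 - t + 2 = 60*t^2 + 104*t + 28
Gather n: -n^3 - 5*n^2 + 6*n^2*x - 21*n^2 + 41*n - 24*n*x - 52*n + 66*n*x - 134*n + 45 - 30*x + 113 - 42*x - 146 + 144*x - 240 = -n^3 + n^2*(6*x - 26) + n*(42*x - 145) + 72*x - 228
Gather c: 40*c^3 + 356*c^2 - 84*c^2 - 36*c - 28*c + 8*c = 40*c^3 + 272*c^2 - 56*c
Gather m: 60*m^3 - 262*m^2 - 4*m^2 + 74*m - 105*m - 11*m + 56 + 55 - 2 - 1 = 60*m^3 - 266*m^2 - 42*m + 108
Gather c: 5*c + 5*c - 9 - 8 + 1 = 10*c - 16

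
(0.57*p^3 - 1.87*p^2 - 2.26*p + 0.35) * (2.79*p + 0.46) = 1.5903*p^4 - 4.9551*p^3 - 7.1656*p^2 - 0.0630999999999999*p + 0.161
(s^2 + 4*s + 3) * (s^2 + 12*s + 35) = s^4 + 16*s^3 + 86*s^2 + 176*s + 105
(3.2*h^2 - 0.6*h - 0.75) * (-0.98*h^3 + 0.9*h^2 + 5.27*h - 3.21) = -3.136*h^5 + 3.468*h^4 + 17.059*h^3 - 14.109*h^2 - 2.0265*h + 2.4075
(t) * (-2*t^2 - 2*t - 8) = -2*t^3 - 2*t^2 - 8*t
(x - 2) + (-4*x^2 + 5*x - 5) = -4*x^2 + 6*x - 7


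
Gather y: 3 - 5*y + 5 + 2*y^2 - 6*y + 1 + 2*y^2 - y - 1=4*y^2 - 12*y + 8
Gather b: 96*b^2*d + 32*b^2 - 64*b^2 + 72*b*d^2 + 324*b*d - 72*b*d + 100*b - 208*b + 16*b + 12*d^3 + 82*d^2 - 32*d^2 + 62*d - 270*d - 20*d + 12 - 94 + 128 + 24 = b^2*(96*d - 32) + b*(72*d^2 + 252*d - 92) + 12*d^3 + 50*d^2 - 228*d + 70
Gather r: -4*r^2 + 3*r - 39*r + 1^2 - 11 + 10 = -4*r^2 - 36*r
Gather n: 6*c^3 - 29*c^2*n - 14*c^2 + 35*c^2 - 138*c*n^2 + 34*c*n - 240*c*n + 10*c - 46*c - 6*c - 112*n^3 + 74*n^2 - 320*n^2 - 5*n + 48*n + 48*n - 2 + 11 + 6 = 6*c^3 + 21*c^2 - 42*c - 112*n^3 + n^2*(-138*c - 246) + n*(-29*c^2 - 206*c + 91) + 15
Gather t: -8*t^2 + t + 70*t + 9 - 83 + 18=-8*t^2 + 71*t - 56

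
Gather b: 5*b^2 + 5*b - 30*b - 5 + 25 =5*b^2 - 25*b + 20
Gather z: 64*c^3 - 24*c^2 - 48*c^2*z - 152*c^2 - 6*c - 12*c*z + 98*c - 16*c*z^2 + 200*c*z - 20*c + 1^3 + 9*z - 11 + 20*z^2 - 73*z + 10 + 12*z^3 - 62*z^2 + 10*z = 64*c^3 - 176*c^2 + 72*c + 12*z^3 + z^2*(-16*c - 42) + z*(-48*c^2 + 188*c - 54)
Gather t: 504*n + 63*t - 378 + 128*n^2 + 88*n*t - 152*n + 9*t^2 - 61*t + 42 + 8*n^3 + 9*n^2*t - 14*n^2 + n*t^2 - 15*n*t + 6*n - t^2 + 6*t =8*n^3 + 114*n^2 + 358*n + t^2*(n + 8) + t*(9*n^2 + 73*n + 8) - 336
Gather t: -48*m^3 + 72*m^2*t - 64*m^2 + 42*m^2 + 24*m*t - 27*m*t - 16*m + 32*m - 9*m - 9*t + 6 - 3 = -48*m^3 - 22*m^2 + 7*m + t*(72*m^2 - 3*m - 9) + 3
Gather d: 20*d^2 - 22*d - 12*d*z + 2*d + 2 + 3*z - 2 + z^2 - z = 20*d^2 + d*(-12*z - 20) + z^2 + 2*z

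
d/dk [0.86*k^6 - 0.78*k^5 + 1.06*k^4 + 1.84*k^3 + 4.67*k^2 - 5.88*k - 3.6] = 5.16*k^5 - 3.9*k^4 + 4.24*k^3 + 5.52*k^2 + 9.34*k - 5.88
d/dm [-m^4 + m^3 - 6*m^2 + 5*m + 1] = -4*m^3 + 3*m^2 - 12*m + 5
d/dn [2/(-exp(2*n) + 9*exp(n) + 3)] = (4*exp(n) - 18)*exp(n)/(-exp(2*n) + 9*exp(n) + 3)^2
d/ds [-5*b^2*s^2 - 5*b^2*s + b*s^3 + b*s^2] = b*(-10*b*s - 5*b + 3*s^2 + 2*s)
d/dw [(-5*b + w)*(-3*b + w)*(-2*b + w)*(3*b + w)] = 63*b^3 + 2*b^2*w - 21*b*w^2 + 4*w^3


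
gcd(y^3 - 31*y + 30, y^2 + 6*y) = y + 6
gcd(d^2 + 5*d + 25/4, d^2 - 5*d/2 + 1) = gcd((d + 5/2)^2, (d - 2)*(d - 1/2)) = 1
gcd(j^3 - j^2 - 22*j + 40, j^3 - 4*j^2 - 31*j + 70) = j^2 + 3*j - 10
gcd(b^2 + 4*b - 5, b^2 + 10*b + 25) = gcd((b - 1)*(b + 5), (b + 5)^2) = b + 5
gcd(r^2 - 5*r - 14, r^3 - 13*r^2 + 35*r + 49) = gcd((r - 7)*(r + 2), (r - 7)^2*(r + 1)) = r - 7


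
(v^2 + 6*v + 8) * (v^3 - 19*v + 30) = v^5 + 6*v^4 - 11*v^3 - 84*v^2 + 28*v + 240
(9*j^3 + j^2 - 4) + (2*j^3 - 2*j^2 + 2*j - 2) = 11*j^3 - j^2 + 2*j - 6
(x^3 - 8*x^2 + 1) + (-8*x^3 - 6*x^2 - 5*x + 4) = -7*x^3 - 14*x^2 - 5*x + 5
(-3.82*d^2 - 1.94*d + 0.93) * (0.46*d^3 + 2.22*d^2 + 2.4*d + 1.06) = -1.7572*d^5 - 9.3728*d^4 - 13.047*d^3 - 6.6406*d^2 + 0.1756*d + 0.9858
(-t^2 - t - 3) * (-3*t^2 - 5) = 3*t^4 + 3*t^3 + 14*t^2 + 5*t + 15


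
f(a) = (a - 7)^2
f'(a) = 2*a - 14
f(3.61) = 11.49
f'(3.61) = -6.78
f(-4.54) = 133.17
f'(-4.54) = -23.08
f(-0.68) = 58.98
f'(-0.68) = -15.36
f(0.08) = 47.89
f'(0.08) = -13.84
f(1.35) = 31.92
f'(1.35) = -11.30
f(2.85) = 17.22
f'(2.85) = -8.30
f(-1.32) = 69.22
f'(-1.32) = -16.64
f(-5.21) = 149.08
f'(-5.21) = -24.42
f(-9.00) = 256.00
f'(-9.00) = -32.00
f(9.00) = 4.00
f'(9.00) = 4.00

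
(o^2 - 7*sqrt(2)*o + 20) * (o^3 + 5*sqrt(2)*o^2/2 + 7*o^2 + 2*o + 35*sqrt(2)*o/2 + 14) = o^5 - 9*sqrt(2)*o^4/2 + 7*o^4 - 63*sqrt(2)*o^3/2 - 13*o^3 - 91*o^2 + 36*sqrt(2)*o^2 + 40*o + 252*sqrt(2)*o + 280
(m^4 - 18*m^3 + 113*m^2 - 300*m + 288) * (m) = m^5 - 18*m^4 + 113*m^3 - 300*m^2 + 288*m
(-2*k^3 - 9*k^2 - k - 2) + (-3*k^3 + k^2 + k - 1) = -5*k^3 - 8*k^2 - 3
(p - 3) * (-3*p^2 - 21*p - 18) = -3*p^3 - 12*p^2 + 45*p + 54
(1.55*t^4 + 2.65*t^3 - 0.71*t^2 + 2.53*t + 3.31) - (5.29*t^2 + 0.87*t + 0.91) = 1.55*t^4 + 2.65*t^3 - 6.0*t^2 + 1.66*t + 2.4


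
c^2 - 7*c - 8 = (c - 8)*(c + 1)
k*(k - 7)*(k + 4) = k^3 - 3*k^2 - 28*k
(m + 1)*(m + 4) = m^2 + 5*m + 4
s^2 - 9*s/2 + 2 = (s - 4)*(s - 1/2)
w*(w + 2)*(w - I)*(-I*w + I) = -I*w^4 - w^3 - I*w^3 - w^2 + 2*I*w^2 + 2*w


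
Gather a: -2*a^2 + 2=2 - 2*a^2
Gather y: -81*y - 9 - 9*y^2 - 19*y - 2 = -9*y^2 - 100*y - 11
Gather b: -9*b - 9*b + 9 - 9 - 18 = -18*b - 18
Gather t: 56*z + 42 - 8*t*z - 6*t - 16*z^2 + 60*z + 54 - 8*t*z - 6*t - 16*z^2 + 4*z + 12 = t*(-16*z - 12) - 32*z^2 + 120*z + 108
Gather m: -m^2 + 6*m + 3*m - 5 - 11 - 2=-m^2 + 9*m - 18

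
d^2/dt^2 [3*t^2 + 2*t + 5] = 6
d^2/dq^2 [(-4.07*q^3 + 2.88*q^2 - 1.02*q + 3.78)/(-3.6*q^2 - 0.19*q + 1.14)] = (5.6843418860808e-14*q^5 + 64.078654*q^3 - 370.139292*q^2 + 41.339592*q - 38.342988)/(46.656*q^6 + 7.3872*q^5 - 43.93332*q^4 - 4.671701*q^3 + 13.912218*q^2 + 0.740772*q - 1.481544)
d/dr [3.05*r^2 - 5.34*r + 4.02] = 6.1*r - 5.34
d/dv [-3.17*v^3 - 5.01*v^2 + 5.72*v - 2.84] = -9.51*v^2 - 10.02*v + 5.72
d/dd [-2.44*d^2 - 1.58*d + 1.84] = -4.88*d - 1.58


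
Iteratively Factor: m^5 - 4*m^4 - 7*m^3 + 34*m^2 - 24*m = (m + 3)*(m^4 - 7*m^3 + 14*m^2 - 8*m) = m*(m + 3)*(m^3 - 7*m^2 + 14*m - 8) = m*(m - 4)*(m + 3)*(m^2 - 3*m + 2) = m*(m - 4)*(m - 2)*(m + 3)*(m - 1)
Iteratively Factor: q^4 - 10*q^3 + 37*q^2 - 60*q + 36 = (q - 2)*(q^3 - 8*q^2 + 21*q - 18) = (q - 3)*(q - 2)*(q^2 - 5*q + 6) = (q - 3)*(q - 2)^2*(q - 3)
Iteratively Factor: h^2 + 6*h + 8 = (h + 2)*(h + 4)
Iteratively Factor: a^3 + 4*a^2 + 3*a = (a + 1)*(a^2 + 3*a) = (a + 1)*(a + 3)*(a)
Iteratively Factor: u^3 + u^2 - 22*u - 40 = (u + 4)*(u^2 - 3*u - 10) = (u - 5)*(u + 4)*(u + 2)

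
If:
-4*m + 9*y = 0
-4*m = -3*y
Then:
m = 0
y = 0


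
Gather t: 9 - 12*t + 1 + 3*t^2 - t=3*t^2 - 13*t + 10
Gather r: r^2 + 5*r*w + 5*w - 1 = r^2 + 5*r*w + 5*w - 1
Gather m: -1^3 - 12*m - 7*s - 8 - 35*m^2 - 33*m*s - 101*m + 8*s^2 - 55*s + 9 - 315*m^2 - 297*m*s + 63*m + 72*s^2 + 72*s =-350*m^2 + m*(-330*s - 50) + 80*s^2 + 10*s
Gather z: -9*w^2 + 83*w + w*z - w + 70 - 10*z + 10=-9*w^2 + 82*w + z*(w - 10) + 80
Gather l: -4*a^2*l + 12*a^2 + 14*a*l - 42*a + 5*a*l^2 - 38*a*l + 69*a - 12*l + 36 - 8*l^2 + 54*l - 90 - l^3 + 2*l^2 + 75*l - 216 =12*a^2 + 27*a - l^3 + l^2*(5*a - 6) + l*(-4*a^2 - 24*a + 117) - 270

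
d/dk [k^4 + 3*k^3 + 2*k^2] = k*(4*k^2 + 9*k + 4)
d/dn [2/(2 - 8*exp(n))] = 4*exp(n)/(4*exp(n) - 1)^2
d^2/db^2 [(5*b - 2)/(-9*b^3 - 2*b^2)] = 2*(-1215*b^3 + 702*b^2 + 268*b + 24)/(b^4*(729*b^3 + 486*b^2 + 108*b + 8))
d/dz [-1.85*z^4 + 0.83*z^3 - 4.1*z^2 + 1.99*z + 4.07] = -7.4*z^3 + 2.49*z^2 - 8.2*z + 1.99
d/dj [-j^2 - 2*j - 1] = -2*j - 2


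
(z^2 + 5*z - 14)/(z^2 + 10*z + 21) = (z - 2)/(z + 3)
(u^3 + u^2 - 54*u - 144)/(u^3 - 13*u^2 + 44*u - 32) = (u^2 + 9*u + 18)/(u^2 - 5*u + 4)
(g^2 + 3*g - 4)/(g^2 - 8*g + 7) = (g + 4)/(g - 7)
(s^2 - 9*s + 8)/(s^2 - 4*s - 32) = (s - 1)/(s + 4)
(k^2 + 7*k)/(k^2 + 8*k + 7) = k/(k + 1)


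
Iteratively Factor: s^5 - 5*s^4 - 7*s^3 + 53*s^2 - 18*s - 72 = (s - 3)*(s^4 - 2*s^3 - 13*s^2 + 14*s + 24) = (s - 4)*(s - 3)*(s^3 + 2*s^2 - 5*s - 6) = (s - 4)*(s - 3)*(s + 1)*(s^2 + s - 6) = (s - 4)*(s - 3)*(s - 2)*(s + 1)*(s + 3)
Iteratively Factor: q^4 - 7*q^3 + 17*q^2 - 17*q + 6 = (q - 1)*(q^3 - 6*q^2 + 11*q - 6) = (q - 1)^2*(q^2 - 5*q + 6) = (q - 2)*(q - 1)^2*(q - 3)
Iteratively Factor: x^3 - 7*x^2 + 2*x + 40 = (x - 5)*(x^2 - 2*x - 8) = (x - 5)*(x - 4)*(x + 2)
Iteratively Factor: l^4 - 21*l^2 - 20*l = (l)*(l^3 - 21*l - 20) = l*(l - 5)*(l^2 + 5*l + 4) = l*(l - 5)*(l + 1)*(l + 4)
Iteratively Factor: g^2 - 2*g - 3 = (g - 3)*(g + 1)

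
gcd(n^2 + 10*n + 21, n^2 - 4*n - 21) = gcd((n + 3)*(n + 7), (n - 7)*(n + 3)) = n + 3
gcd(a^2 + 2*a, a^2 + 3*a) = a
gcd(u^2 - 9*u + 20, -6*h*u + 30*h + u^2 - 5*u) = u - 5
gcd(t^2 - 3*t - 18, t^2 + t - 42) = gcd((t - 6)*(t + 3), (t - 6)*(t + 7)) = t - 6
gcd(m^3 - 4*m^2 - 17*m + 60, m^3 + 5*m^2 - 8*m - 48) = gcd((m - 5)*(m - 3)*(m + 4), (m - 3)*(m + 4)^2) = m^2 + m - 12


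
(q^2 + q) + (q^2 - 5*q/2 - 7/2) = 2*q^2 - 3*q/2 - 7/2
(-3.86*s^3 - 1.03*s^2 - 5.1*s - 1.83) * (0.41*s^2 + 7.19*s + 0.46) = -1.5826*s^5 - 28.1757*s^4 - 11.2723*s^3 - 37.8931*s^2 - 15.5037*s - 0.8418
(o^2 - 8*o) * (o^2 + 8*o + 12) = o^4 - 52*o^2 - 96*o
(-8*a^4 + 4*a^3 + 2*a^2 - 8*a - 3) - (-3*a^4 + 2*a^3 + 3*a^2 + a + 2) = -5*a^4 + 2*a^3 - a^2 - 9*a - 5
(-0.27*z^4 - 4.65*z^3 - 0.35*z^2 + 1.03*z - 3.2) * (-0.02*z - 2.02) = 0.0054*z^5 + 0.6384*z^4 + 9.4*z^3 + 0.6864*z^2 - 2.0166*z + 6.464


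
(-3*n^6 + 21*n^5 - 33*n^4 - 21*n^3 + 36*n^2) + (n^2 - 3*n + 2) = -3*n^6 + 21*n^5 - 33*n^4 - 21*n^3 + 37*n^2 - 3*n + 2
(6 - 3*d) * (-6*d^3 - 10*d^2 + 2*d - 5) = 18*d^4 - 6*d^3 - 66*d^2 + 27*d - 30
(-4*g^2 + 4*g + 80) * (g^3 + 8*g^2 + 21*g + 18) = -4*g^5 - 28*g^4 + 28*g^3 + 652*g^2 + 1752*g + 1440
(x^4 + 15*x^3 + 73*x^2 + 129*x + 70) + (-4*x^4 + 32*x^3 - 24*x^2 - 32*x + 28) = -3*x^4 + 47*x^3 + 49*x^2 + 97*x + 98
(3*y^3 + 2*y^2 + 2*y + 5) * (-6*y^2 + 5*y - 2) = -18*y^5 + 3*y^4 - 8*y^3 - 24*y^2 + 21*y - 10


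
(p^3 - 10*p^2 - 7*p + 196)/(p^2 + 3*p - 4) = (p^2 - 14*p + 49)/(p - 1)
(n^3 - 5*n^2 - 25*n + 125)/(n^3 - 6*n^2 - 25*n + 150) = (n - 5)/(n - 6)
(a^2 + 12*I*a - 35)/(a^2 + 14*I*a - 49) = (a + 5*I)/(a + 7*I)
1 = 1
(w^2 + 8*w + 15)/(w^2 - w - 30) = (w + 3)/(w - 6)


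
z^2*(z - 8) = z^3 - 8*z^2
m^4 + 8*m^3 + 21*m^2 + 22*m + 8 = (m + 1)^2*(m + 2)*(m + 4)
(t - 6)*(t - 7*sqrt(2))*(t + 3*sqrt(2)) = t^3 - 6*t^2 - 4*sqrt(2)*t^2 - 42*t + 24*sqrt(2)*t + 252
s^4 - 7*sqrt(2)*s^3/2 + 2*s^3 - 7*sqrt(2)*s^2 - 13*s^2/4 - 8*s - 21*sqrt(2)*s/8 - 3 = (s + 1/2)*(s + 3/2)*(s - 4*sqrt(2))*(s + sqrt(2)/2)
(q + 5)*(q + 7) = q^2 + 12*q + 35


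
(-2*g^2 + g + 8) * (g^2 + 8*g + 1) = -2*g^4 - 15*g^3 + 14*g^2 + 65*g + 8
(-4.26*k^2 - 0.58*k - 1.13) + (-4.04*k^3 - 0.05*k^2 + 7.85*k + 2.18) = -4.04*k^3 - 4.31*k^2 + 7.27*k + 1.05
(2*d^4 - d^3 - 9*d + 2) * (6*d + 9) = 12*d^5 + 12*d^4 - 9*d^3 - 54*d^2 - 69*d + 18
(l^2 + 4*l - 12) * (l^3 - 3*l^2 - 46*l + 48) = l^5 + l^4 - 70*l^3 - 100*l^2 + 744*l - 576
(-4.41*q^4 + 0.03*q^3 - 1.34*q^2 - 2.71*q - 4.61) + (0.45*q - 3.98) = -4.41*q^4 + 0.03*q^3 - 1.34*q^2 - 2.26*q - 8.59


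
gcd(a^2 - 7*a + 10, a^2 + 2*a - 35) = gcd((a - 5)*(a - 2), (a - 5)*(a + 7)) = a - 5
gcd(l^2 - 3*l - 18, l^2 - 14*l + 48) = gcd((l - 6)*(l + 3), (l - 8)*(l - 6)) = l - 6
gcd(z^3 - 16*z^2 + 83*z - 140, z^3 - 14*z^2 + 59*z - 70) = z^2 - 12*z + 35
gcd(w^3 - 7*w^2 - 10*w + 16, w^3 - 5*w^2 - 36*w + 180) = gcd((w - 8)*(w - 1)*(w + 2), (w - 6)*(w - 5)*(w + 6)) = 1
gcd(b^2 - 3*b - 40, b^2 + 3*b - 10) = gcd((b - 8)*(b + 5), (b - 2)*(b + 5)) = b + 5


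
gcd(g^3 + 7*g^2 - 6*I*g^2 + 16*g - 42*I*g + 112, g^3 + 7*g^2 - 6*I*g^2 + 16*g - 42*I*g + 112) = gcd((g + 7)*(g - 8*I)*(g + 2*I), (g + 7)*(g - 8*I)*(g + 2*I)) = g^3 + g^2*(7 - 6*I) + g*(16 - 42*I) + 112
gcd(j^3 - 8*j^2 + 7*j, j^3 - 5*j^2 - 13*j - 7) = j - 7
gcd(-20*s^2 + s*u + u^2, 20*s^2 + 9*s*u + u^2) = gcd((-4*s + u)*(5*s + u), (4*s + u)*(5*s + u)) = 5*s + u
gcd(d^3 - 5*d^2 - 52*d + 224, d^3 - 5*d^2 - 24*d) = d - 8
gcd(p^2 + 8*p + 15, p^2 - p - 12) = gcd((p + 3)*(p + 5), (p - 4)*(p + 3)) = p + 3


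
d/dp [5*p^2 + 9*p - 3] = 10*p + 9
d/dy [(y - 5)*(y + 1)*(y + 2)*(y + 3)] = 4*y^3 + 3*y^2 - 38*y - 49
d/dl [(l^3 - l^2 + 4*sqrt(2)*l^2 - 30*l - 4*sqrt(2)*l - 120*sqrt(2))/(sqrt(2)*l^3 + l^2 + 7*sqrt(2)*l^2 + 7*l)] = (-7*l^4 + 8*sqrt(2)*l^4 + 30*l^3 + 60*sqrt(2)*l^3 + 242*sqrt(2)*l^2 + 799*l^2 + 240*sqrt(2)*l + 3360*l + 840*sqrt(2))/(l^2*(2*l^4 + 2*sqrt(2)*l^3 + 28*l^3 + 28*sqrt(2)*l^2 + 99*l^2 + 14*l + 98*sqrt(2)*l + 49))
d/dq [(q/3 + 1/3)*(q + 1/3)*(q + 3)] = q^2 + 26*q/9 + 13/9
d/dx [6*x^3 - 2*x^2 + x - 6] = 18*x^2 - 4*x + 1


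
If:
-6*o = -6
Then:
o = 1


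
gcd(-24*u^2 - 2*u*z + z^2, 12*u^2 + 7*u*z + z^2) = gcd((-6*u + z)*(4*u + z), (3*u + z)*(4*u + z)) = 4*u + z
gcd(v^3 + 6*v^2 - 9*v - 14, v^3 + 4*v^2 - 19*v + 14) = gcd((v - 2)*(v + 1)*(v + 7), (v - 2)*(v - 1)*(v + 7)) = v^2 + 5*v - 14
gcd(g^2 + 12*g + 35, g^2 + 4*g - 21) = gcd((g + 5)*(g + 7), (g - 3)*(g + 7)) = g + 7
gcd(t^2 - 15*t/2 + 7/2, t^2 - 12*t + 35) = t - 7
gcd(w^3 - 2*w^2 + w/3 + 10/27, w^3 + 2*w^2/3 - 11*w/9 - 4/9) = w + 1/3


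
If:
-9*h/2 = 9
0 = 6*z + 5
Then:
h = -2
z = -5/6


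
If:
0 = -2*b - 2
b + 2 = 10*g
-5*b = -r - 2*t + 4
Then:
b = -1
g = 1/10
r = -2*t - 1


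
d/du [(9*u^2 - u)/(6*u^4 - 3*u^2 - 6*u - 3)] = (2*u*(9*u - 1)*(-4*u^3 + u + 1) + (1 - 18*u)*(-2*u^4 + u^2 + 2*u + 1))/(3*(-2*u^4 + u^2 + 2*u + 1)^2)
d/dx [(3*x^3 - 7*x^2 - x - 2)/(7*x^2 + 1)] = (21*x^4 + 16*x^2 + 14*x - 1)/(49*x^4 + 14*x^2 + 1)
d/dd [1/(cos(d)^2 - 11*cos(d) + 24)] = (2*cos(d) - 11)*sin(d)/(cos(d)^2 - 11*cos(d) + 24)^2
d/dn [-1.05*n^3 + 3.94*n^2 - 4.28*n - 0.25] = -3.15*n^2 + 7.88*n - 4.28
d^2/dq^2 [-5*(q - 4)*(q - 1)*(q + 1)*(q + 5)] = -60*q^2 - 30*q + 210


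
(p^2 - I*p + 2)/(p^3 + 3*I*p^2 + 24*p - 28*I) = (p + I)/(p^2 + 5*I*p + 14)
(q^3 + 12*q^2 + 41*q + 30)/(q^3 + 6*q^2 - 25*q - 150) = (q + 1)/(q - 5)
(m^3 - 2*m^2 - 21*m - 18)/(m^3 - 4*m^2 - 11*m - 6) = (m + 3)/(m + 1)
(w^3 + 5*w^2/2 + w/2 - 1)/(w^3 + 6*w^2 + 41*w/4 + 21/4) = 2*(2*w^2 + 3*w - 2)/(4*w^2 + 20*w + 21)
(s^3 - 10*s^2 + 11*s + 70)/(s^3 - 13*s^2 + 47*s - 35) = (s + 2)/(s - 1)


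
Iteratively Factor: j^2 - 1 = (j + 1)*(j - 1)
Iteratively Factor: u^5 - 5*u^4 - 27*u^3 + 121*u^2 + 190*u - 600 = (u + 4)*(u^4 - 9*u^3 + 9*u^2 + 85*u - 150) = (u - 5)*(u + 4)*(u^3 - 4*u^2 - 11*u + 30) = (u - 5)*(u + 3)*(u + 4)*(u^2 - 7*u + 10) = (u - 5)*(u - 2)*(u + 3)*(u + 4)*(u - 5)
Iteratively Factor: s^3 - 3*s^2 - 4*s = (s - 4)*(s^2 + s) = s*(s - 4)*(s + 1)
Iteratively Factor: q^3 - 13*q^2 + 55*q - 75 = (q - 5)*(q^2 - 8*q + 15) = (q - 5)^2*(q - 3)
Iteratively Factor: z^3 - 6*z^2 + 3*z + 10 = (z + 1)*(z^2 - 7*z + 10) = (z - 5)*(z + 1)*(z - 2)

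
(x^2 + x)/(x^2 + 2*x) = (x + 1)/(x + 2)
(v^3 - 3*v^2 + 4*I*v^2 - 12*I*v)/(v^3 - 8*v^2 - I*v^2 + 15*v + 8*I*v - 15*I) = v*(v + 4*I)/(v^2 - v*(5 + I) + 5*I)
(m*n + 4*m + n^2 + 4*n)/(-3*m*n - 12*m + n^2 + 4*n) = (-m - n)/(3*m - n)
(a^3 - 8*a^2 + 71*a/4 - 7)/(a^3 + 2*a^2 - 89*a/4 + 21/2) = (a - 4)/(a + 6)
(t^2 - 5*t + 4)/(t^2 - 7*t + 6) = (t - 4)/(t - 6)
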